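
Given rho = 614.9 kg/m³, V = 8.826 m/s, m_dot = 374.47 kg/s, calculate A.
Formula: \dot{m} = \rho A V
Substituting knowns: 374.47 = 614.9·A·8.826
Solving for A: A = 374.47/(614.9·8.826) = 0.069 m²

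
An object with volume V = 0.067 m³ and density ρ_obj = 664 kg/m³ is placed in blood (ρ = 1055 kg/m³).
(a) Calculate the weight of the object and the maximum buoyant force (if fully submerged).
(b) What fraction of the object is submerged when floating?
(a) W=rho_obj*g*V=664*9.81*0.067=436.4 N; F_B(max)=rho*g*V=1055*9.81*0.067=693.4 N
(b) Floating fraction=rho_obj/rho=664/1055=0.629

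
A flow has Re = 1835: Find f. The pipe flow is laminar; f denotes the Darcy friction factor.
Formula: f = \frac{64}{Re}
f = 64/1835 = 0.03488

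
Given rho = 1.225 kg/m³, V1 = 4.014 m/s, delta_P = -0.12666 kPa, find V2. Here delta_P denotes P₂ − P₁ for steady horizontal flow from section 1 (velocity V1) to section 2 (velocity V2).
Formula: \Delta P = \frac{1}{2} \rho (V_1^2 - V_2^2)
Substituting knowns: -0.12666 = 0.5·1.225·(4.014² − V2²)/1000
Solving for V2: V2 = √(4.014² − 2·(-0.12666·1000)/1.225) = 14.93 m/s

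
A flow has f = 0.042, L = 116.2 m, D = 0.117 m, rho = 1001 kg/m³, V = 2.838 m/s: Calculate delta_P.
Formula: \Delta P = f \frac{L}{D} \frac{\rho V^2}{2}
delta_P = 0.042·(116.2/0.117)·0.5·1001·2.838²/1000 = 168.2 kPa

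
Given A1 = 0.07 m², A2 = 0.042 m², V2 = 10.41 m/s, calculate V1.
Formula: V_2 = \frac{A_1 V_1}{A_2}
Substituting knowns: 10.41 = 0.07·V1/0.042
Solving for V1: V1 = 10.41·0.042/0.07 = 6.246 m/s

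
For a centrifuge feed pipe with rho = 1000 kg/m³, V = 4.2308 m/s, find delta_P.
Formula: V = \sqrt{\frac{2 \Delta P}{\rho}}
Substituting knowns: 4.2308 = √(2·(delta_P·1000)/1000)
Solving for delta_P: delta_P = 4.2308²·1000/2/1000 = 8.95 kPa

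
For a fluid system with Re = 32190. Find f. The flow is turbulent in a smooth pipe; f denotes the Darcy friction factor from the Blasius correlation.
Formula: f = \frac{0.316}{Re^{0.25}}
f = 0.316/32190^0.25 = 0.02359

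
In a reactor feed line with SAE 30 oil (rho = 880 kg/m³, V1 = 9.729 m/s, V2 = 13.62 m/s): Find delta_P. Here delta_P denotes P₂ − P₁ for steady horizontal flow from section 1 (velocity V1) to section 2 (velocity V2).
Formula: \Delta P = \frac{1}{2} \rho (V_1^2 - V_2^2)
delta_P = 0.5·880·(9.729² − 13.62²)/1000 = -39.97 kPa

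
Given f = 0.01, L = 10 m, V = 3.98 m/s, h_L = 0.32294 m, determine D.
Formula: h_L = f \frac{L}{D} \frac{V^2}{2g}
Substituting knowns: 0.32294 = 0.01·(10/D)·3.98²/(2·9.81)
Solving for D: D = 0.01·10·3.98²/(2·9.81·0.32294) = 0.25 m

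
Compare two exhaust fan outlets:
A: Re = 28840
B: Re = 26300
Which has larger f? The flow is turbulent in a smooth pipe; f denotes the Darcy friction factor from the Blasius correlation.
f(A) = 0.02425, f(B) = 0.02481. Answer: B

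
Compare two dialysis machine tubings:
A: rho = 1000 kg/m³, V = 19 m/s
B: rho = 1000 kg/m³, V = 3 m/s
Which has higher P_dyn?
P_dyn(A) = 180.5 kPa, P_dyn(B) = 4.5 kPa. Answer: A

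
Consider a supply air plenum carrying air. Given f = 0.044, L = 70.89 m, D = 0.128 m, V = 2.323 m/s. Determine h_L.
Formula: h_L = f \frac{L}{D} \frac{V^2}{2g}
h_L = 0.044·(70.89/0.128)·2.323²/(2·9.81) = 6.702 m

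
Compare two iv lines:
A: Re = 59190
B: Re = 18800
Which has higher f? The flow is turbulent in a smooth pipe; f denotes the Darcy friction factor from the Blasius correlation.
f(A) = 0.02026, f(B) = 0.02699. Answer: B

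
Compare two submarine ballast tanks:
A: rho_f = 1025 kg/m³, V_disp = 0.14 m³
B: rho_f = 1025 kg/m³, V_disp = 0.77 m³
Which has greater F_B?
F_B(A) = 1408 N, F_B(B) = 7743 N. Answer: B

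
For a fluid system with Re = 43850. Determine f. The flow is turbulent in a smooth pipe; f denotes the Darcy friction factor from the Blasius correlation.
Formula: f = \frac{0.316}{Re^{0.25}}
f = 0.316/43850^0.25 = 0.02184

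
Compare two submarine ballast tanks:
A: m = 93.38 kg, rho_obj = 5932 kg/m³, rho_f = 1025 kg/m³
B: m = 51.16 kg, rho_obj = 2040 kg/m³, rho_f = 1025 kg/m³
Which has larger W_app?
W_app(A) = 757.8 N, W_app(B) = 249.7 N. Answer: A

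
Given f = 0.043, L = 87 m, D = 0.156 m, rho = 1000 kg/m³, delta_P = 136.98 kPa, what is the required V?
Formula: \Delta P = f \frac{L}{D} \frac{\rho V^2}{2}
Substituting knowns: 136.98 = 0.043·(87/0.156)·0.5·1000·V²/1000
Solving for V: V = √((136.98·1000)/(0.043·(87/0.156)·0.5·1000)) = 3.38 m/s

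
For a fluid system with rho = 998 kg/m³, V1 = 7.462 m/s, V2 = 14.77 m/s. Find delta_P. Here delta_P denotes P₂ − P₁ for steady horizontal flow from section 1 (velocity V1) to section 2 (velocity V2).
Formula: \Delta P = \frac{1}{2} \rho (V_1^2 - V_2^2)
delta_P = 0.5·998·(7.462² − 14.77²)/1000 = -81.07 kPa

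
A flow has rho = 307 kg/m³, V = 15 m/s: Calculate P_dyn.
Formula: P_{dyn} = \frac{1}{2} \rho V^2
P_dyn = 0.5·307·15²/1000 = 34.54 kPa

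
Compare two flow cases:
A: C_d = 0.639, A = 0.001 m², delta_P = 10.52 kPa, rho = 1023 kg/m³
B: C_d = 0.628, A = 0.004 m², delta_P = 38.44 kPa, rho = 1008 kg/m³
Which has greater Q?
Q(A) = 2.898 L/s, Q(B) = 21.94 L/s. Answer: B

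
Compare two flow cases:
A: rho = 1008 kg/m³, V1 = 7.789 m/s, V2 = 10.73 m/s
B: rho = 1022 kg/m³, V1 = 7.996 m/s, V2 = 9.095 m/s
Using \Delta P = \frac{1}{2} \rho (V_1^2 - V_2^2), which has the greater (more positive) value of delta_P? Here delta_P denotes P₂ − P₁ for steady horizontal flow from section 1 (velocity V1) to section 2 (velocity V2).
delta_P(A) = -27.45 kPa, delta_P(B) = -9.598 kPa. Answer: B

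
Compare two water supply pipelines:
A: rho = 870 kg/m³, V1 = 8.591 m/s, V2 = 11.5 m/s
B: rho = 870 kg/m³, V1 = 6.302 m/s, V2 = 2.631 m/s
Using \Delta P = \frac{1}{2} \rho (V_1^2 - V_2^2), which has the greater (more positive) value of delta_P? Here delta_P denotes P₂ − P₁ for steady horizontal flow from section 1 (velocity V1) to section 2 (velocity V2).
delta_P(A) = -25.42 kPa, delta_P(B) = 14.26 kPa. Answer: B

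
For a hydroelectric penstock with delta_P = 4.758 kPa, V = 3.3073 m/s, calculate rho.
Formula: V = \sqrt{\frac{2 \Delta P}{\rho}}
Substituting knowns: 3.3073 = √(2·(4.758·1000)/rho)
Solving for rho: rho = 2·(4.758·1000)/3.3073² = 870 kg/m³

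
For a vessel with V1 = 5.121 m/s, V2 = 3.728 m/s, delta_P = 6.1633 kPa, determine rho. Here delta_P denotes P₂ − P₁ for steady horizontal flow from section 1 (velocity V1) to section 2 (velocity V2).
Formula: \Delta P = \frac{1}{2} \rho (V_1^2 - V_2^2)
Substituting knowns: 6.1633 = 0.5·rho·(5.121² − 3.728²)/1000
Solving for rho: rho = 2·(6.1633·1000)/(5.121² − 3.728²) = 1000 kg/m³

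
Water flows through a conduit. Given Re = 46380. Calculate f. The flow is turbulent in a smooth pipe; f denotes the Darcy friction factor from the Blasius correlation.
Formula: f = \frac{0.316}{Re^{0.25}}
f = 0.316/46380^0.25 = 0.02153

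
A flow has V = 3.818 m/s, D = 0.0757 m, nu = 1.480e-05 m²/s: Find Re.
Formula: Re = \frac{V D}{\nu}
Re = 3.818·0.0757/1.480e-05 = 19529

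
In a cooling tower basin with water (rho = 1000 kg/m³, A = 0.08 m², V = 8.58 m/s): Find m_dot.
Formula: \dot{m} = \rho A V
m_dot = 1000·0.08·8.58 = 686.4 kg/s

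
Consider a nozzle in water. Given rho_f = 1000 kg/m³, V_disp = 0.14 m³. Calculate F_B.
Formula: F_B = \rho_f g V_{disp}
F_B = 1000·9.81·0.14 = 1373 N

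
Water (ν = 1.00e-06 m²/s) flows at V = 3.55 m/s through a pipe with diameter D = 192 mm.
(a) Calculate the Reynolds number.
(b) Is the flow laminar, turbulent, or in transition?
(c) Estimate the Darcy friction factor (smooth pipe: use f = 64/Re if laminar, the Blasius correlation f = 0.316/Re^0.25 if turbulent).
(a) Re = V·D/ν = 3.55·0.192/1.00e-06 = 681600
(b) Flow regime: turbulent (Re > 4000)
(c) Friction factor: f = 0.316/Re^0.25 = 0.316/681600^0.25 = 0.011 (Blasius is strictly valid for Re ≲ 1e5; used here as the smooth-pipe estimate the problem specifies)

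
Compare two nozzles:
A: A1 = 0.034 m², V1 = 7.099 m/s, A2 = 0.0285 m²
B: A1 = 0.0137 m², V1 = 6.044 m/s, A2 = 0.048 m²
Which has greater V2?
V2(A) = 8.469 m/s, V2(B) = 1.725 m/s. Answer: A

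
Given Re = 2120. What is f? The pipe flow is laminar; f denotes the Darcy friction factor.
Formula: f = \frac{64}{Re}
f = 64/2120 = 0.03019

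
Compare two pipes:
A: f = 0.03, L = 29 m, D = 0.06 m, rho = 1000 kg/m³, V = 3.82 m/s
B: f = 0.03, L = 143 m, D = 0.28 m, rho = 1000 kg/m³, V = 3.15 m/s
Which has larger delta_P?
delta_P(A) = 105.8 kPa, delta_P(B) = 76.01 kPa. Answer: A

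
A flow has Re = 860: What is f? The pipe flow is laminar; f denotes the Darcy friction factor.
Formula: f = \frac{64}{Re}
f = 64/860 = 0.07442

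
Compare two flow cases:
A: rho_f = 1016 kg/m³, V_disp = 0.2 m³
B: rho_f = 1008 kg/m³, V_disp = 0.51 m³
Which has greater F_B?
F_B(A) = 1993 N, F_B(B) = 5043 N. Answer: B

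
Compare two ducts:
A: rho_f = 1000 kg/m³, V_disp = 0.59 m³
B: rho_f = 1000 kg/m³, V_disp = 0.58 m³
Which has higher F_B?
F_B(A) = 5788 N, F_B(B) = 5690 N. Answer: A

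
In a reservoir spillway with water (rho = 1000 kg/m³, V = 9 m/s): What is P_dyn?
Formula: P_{dyn} = \frac{1}{2} \rho V^2
P_dyn = 0.5·1000·9²/1000 = 40.5 kPa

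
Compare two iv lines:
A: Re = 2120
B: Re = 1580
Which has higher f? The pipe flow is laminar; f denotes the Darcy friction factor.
f(A) = 0.03019, f(B) = 0.04051. Answer: B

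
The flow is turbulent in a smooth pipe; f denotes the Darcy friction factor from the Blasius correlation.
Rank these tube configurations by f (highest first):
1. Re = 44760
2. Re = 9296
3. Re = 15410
Case 1: f = 0.02173
Case 2: f = 0.03218
Case 3: f = 0.02836
Ranking (highest first): 2, 3, 1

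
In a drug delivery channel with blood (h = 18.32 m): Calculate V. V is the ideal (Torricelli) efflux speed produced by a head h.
Formula: V = \sqrt{2 g h}
V = √(2·9.81·18.32) = 18.96 m/s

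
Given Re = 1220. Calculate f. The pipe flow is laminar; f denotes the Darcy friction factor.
Formula: f = \frac{64}{Re}
f = 64/1220 = 0.05246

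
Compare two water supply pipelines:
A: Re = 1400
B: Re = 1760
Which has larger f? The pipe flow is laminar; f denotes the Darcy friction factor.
f(A) = 0.04571, f(B) = 0.03636. Answer: A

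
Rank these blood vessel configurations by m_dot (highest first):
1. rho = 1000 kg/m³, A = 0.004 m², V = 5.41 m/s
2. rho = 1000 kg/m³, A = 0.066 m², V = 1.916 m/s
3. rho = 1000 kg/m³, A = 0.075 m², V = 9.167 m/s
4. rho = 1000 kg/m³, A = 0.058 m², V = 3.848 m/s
Case 1: m_dot = 21.64 kg/s
Case 2: m_dot = 126.5 kg/s
Case 3: m_dot = 687.5 kg/s
Case 4: m_dot = 223.2 kg/s
Ranking (highest first): 3, 4, 2, 1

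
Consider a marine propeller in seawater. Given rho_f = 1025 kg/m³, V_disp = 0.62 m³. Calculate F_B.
Formula: F_B = \rho_f g V_{disp}
F_B = 1025·9.81·0.62 = 6234 N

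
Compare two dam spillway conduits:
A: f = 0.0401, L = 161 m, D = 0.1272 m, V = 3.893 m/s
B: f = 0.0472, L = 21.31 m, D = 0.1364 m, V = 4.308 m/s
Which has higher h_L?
h_L(A) = 39.21 m, h_L(B) = 6.975 m. Answer: A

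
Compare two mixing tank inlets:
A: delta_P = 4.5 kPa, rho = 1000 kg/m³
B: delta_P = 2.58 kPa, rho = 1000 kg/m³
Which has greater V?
V(A) = 3 m/s, V(B) = 2.272 m/s. Answer: A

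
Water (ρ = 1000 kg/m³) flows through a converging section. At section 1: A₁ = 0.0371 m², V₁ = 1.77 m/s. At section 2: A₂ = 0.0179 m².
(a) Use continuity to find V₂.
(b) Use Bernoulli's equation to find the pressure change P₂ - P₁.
(a) Continuity: A₁V₁=A₂V₂ -> V₂=A₁V₁/A₂=0.0371*1.77/0.0179=3.67 m/s
(b) Bernoulli: P₂-P₁=0.5*rho*(V₁^2-V₂^2)/1000=0.5*1000*(1.77^2-3.67^2)/1000=-5.168 kPa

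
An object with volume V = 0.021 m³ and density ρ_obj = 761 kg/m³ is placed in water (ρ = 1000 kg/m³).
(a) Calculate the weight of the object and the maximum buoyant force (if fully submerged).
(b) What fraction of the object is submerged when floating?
(a) W=rho_obj*g*V=761*9.81*0.021=156.8 N; F_B(max)=rho*g*V=1000*9.81*0.021=206.0 N
(b) Floating fraction=rho_obj/rho=761/1000=0.761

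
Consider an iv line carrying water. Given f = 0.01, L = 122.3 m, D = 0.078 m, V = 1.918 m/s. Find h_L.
Formula: h_L = f \frac{L}{D} \frac{V^2}{2g}
h_L = 0.01·(122.3/0.078)·1.918²/(2·9.81) = 2.94 m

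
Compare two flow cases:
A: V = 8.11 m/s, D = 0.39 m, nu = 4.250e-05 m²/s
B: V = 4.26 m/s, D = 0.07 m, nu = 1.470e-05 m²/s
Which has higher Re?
Re(A) = 74421, Re(B) = 20286. Answer: A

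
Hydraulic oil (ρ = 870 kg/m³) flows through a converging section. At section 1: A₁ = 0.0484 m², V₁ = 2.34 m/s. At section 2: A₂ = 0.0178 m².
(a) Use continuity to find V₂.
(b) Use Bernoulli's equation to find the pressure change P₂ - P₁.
(a) Continuity: A₁V₁=A₂V₂ -> V₂=A₁V₁/A₂=0.0484*2.34/0.0178=6.36 m/s
(b) Bernoulli: P₂-P₁=0.5*rho*(V₁^2-V₂^2)/1000=0.5*870*(2.34^2-6.36^2)/1000=-15.21 kPa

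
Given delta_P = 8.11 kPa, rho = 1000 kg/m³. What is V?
Formula: V = \sqrt{\frac{2 \Delta P}{\rho}}
V = √(2·(8.11·1000)/1000) = 4.027 m/s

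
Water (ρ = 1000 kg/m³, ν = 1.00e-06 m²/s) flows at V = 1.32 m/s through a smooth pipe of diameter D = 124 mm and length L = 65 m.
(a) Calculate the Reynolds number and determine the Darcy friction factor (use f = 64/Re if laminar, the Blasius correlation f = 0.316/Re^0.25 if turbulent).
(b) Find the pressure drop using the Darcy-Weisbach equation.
(a) Re = V·D/ν = 1.32·0.124/1.00e-06 = 163680 → turbulent (Re > 4000); f = 0.316/Re^0.25 = 0.316/163680^0.25 = 0.01571 (Blasius is strictly valid for Re ≲ 1e5; used here as the smooth-pipe estimate the problem specifies)
(b) Darcy-Weisbach: ΔP = f·(L/D)·½ρV²/1000 = 0.01571·(65/0.124)·½·1000·1.32²/1000 = 7.174 kPa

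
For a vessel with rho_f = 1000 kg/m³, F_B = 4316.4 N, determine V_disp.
Formula: F_B = \rho_f g V_{disp}
Substituting knowns: 4316.4 = 1000·9.81·V_disp
Solving for V_disp: V_disp = 4316.4/(1000·9.81) = 0.44 m³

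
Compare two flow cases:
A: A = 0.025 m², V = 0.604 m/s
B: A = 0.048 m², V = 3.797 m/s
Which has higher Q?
Q(A) = 15.1 L/s, Q(B) = 182.3 L/s. Answer: B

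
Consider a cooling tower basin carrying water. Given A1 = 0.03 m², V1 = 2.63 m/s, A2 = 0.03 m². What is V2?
Formula: V_2 = \frac{A_1 V_1}{A_2}
V2 = 0.03·2.63/0.03 = 2.63 m/s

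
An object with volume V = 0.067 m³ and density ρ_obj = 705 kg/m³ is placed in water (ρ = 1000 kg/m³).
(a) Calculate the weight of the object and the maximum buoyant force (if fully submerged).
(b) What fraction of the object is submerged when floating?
(a) W=rho_obj*g*V=705*9.81*0.067=463.4 N; F_B(max)=rho*g*V=1000*9.81*0.067=657.3 N
(b) Floating fraction=rho_obj/rho=705/1000=0.705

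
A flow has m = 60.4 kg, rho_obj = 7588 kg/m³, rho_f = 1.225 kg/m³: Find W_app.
Formula: W_{app} = mg\left(1 - \frac{\rho_f}{\rho_{obj}}\right)
W_app = 60.4·9.81·(1 − 1.225/7588) = 592.4 N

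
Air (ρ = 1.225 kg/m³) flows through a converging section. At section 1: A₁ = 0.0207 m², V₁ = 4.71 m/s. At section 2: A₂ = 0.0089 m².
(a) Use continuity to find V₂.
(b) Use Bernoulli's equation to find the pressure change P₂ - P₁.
(a) Continuity: A₁V₁=A₂V₂ -> V₂=A₁V₁/A₂=0.0207*4.71/0.0089=10.95 m/s
(b) Bernoulli: P₂-P₁=0.5*rho*(V₁^2-V₂^2)/1000=0.5*1.225*(4.71^2-10.95^2)/1000=-0.05985 kPa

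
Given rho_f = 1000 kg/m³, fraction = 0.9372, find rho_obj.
Formula: f_{sub} = \frac{\rho_{obj}}{\rho_f}
Substituting knowns: 0.9372 = rho_obj/1000
Solving for rho_obj: rho_obj = 0.9372·1000 = 937.2 kg/m³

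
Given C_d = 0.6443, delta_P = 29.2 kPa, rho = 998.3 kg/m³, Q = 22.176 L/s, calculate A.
Formula: Q = C_d A \sqrt{\frac{2 \Delta P}{\rho}}
Substituting knowns: 22.176 = 0.6443·A·√(2·(29.2·1000)/998.3)·1000
Solving for A: A = (22.176/1000)/(0.6443·√(2·(29.2·1000)/998.3)) = 0.0045 m²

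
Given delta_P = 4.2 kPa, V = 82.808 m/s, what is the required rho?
Formula: V = \sqrt{\frac{2 \Delta P}{\rho}}
Substituting knowns: 82.808 = √(2·(4.2·1000)/rho)
Solving for rho: rho = 2·(4.2·1000)/82.808² = 1.225 kg/m³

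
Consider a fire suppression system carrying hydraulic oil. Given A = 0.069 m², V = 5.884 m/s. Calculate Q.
Formula: Q = A V
Q = 0.069·5.884·1000 = 406 L/s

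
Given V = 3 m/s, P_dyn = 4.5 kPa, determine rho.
Formula: P_{dyn} = \frac{1}{2} \rho V^2
Substituting knowns: 4.5 = 0.5·rho·3²/1000
Solving for rho: rho = 2·(4.5·1000)/3² = 1000 kg/m³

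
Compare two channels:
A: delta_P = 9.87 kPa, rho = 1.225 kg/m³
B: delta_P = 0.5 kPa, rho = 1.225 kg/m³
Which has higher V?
V(A) = 126.9 m/s, V(B) = 28.57 m/s. Answer: A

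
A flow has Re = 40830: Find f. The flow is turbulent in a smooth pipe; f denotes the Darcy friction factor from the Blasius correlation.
Formula: f = \frac{0.316}{Re^{0.25}}
f = 0.316/40830^0.25 = 0.02223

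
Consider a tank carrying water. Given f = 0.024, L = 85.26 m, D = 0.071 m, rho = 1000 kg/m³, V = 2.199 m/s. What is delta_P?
Formula: \Delta P = f \frac{L}{D} \frac{\rho V^2}{2}
delta_P = 0.024·(85.26/0.071)·0.5·1000·2.199²/1000 = 69.68 kPa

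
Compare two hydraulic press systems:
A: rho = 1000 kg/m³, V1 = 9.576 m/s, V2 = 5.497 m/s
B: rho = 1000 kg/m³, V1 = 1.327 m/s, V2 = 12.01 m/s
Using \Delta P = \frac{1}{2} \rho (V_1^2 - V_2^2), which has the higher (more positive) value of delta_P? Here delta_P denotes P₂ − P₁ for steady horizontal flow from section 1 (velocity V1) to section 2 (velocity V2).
delta_P(A) = 30.74 kPa, delta_P(B) = -71.24 kPa. Answer: A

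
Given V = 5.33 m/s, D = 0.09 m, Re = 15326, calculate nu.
Formula: Re = \frac{V D}{\nu}
Substituting knowns: 15326 = 5.33·0.09/nu
Solving for nu: nu = 5.33·0.09/15326 = 3.130e-05 m²/s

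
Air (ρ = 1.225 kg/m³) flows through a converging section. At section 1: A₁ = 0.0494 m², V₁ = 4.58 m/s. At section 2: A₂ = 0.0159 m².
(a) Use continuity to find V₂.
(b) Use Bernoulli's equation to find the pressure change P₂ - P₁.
(a) Continuity: A₁V₁=A₂V₂ -> V₂=A₁V₁/A₂=0.0494*4.58/0.0159=14.23 m/s
(b) Bernoulli: P₂-P₁=0.5*rho*(V₁^2-V₂^2)/1000=0.5*1.225*(4.58^2-14.23^2)/1000=-0.1112 kPa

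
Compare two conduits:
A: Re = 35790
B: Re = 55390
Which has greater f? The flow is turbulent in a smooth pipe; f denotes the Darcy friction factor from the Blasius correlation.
f(A) = 0.02297, f(B) = 0.0206. Answer: A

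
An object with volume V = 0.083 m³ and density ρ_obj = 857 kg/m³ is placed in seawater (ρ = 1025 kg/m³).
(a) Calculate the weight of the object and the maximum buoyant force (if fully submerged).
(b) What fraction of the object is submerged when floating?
(a) W=rho_obj*g*V=857*9.81*0.083=697.8 N; F_B(max)=rho*g*V=1025*9.81*0.083=834.6 N
(b) Floating fraction=rho_obj/rho=857/1025=0.836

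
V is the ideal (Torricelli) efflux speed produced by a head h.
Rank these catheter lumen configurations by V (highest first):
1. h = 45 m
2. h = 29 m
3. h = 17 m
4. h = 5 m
Case 1: V = 29.71 m/s
Case 2: V = 23.85 m/s
Case 3: V = 18.26 m/s
Case 4: V = 9.905 m/s
Ranking (highest first): 1, 2, 3, 4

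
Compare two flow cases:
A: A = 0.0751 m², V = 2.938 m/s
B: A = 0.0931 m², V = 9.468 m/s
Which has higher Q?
Q(A) = 220.6 L/s, Q(B) = 881.5 L/s. Answer: B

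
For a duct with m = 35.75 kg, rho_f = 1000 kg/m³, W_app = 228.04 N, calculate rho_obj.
Formula: W_{app} = mg\left(1 - \frac{\rho_f}{\rho_{obj}}\right)
Substituting knowns: 228.04 = 35.75·9.81·(1 − 1000/rho_obj)
Solving for rho_obj: rho_obj = 1000/(1 − 228.04/(35.75·9.81)) = 2859 kg/m³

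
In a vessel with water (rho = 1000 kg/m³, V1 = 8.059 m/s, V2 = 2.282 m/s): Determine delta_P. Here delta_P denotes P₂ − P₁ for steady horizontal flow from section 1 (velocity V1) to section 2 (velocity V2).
Formula: \Delta P = \frac{1}{2} \rho (V_1^2 - V_2^2)
delta_P = 0.5·1000·(8.059² − 2.282²)/1000 = 29.87 kPa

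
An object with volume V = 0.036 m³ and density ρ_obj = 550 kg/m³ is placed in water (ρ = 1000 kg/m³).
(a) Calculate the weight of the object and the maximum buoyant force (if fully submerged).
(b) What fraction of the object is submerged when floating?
(a) W=rho_obj*g*V=550*9.81*0.036=194.2 N; F_B(max)=rho*g*V=1000*9.81*0.036=353.2 N
(b) Floating fraction=rho_obj/rho=550/1000=0.550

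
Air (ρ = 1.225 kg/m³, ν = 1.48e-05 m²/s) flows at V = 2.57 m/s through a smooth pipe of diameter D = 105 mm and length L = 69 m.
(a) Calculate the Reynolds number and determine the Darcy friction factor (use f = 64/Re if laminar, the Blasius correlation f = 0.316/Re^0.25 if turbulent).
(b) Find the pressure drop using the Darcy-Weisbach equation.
(a) Re = V·D/ν = 2.57·0.105/1.48e-05 = 18233 → turbulent (Re > 4000); f = 0.316/Re^0.25 = 0.316/18233^0.25 = 0.027194
(b) Darcy-Weisbach: ΔP = f·(L/D)·½ρV²/1000 = 0.027194·(69/0.105)·½·1.225·2.57²/1000 = 0.07229 kPa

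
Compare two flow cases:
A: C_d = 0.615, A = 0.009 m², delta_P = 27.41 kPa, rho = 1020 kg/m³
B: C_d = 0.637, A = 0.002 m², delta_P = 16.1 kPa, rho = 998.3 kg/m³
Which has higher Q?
Q(A) = 40.58 L/s, Q(B) = 7.235 L/s. Answer: A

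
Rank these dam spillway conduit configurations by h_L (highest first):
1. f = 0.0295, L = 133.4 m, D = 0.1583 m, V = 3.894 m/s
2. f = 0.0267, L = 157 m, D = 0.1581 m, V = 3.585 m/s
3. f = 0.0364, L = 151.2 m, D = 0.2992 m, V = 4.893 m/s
Case 1: h_L = 19.21 m
Case 2: h_L = 17.37 m
Case 3: h_L = 22.45 m
Ranking (highest first): 3, 1, 2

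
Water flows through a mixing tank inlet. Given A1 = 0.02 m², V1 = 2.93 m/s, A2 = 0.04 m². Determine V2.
Formula: V_2 = \frac{A_1 V_1}{A_2}
V2 = 0.02·2.93/0.04 = 1.465 m/s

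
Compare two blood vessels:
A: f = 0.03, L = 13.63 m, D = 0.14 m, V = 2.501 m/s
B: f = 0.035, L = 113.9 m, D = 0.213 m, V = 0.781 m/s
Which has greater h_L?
h_L(A) = 0.9311 m, h_L(B) = 0.5819 m. Answer: A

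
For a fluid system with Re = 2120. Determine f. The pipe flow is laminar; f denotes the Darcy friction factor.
Formula: f = \frac{64}{Re}
f = 64/2120 = 0.03019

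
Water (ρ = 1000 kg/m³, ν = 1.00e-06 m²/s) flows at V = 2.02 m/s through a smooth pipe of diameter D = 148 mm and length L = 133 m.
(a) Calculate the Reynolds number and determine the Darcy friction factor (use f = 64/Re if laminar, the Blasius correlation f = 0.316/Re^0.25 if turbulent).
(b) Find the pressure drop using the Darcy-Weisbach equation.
(a) Re = V·D/ν = 2.02·0.148/1.00e-06 = 298960 → turbulent (Re > 4000); f = 0.316/Re^0.25 = 0.316/298960^0.25 = 0.013514 (Blasius is strictly valid for Re ≲ 1e5; used here as the smooth-pipe estimate the problem specifies)
(b) Darcy-Weisbach: ΔP = f·(L/D)·½ρV²/1000 = 0.013514·(133/0.148)·½·1000·2.02²/1000 = 24.78 kPa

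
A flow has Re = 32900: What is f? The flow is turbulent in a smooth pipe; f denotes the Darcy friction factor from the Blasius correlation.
Formula: f = \frac{0.316}{Re^{0.25}}
f = 0.316/32900^0.25 = 0.02346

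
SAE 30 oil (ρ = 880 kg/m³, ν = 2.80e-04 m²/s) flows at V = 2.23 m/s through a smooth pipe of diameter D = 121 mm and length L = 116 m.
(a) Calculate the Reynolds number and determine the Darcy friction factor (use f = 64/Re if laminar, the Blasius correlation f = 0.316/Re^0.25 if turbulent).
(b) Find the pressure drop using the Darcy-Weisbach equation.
(a) Re = V·D/ν = 2.23·0.121/2.80e-04 = 963.68 → laminar (Re < 2300); f = 64/Re = 64/963.68 = 0.066412
(b) Darcy-Weisbach: ΔP = f·(L/D)·½ρV²/1000 = 0.066412·(116/0.121)·½·880·2.23²/1000 = 139.3 kPa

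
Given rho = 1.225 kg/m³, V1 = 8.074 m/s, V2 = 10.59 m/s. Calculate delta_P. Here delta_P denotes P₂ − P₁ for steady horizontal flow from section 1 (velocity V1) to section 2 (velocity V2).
Formula: \Delta P = \frac{1}{2} \rho (V_1^2 - V_2^2)
delta_P = 0.5·1.225·(8.074² − 10.59²)/1000 = -0.02876 kPa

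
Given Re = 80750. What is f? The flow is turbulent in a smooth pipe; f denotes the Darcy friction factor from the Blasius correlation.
Formula: f = \frac{0.316}{Re^{0.25}}
f = 0.316/80750^0.25 = 0.01875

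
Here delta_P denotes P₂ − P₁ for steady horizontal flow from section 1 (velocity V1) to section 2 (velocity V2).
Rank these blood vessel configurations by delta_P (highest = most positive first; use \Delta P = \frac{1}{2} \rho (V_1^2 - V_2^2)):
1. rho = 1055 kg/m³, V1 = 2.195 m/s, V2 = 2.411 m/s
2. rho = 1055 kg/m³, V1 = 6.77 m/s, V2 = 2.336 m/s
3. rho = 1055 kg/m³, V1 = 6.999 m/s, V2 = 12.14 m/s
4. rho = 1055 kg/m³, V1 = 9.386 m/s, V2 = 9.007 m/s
Case 1: delta_P = -0.5248 kPa
Case 2: delta_P = 21.3 kPa
Case 3: delta_P = -51.9 kPa
Case 4: delta_P = 3.677 kPa
Ranking (highest first): 2, 4, 1, 3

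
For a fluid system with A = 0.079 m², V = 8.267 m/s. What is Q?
Formula: Q = A V
Q = 0.079·8.267·1000 = 653.1 L/s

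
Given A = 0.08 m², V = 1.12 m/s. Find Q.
Formula: Q = A V
Q = 0.08·1.12·1000 = 89.6 L/s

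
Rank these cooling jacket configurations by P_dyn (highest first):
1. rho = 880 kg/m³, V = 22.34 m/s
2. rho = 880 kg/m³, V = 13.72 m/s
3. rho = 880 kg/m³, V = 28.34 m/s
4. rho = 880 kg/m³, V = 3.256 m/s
Case 1: P_dyn = 219.6 kPa
Case 2: P_dyn = 82.82 kPa
Case 3: P_dyn = 353.4 kPa
Case 4: P_dyn = 4.665 kPa
Ranking (highest first): 3, 1, 2, 4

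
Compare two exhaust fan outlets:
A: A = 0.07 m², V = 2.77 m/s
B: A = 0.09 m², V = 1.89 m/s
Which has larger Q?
Q(A) = 193.9 L/s, Q(B) = 170.1 L/s. Answer: A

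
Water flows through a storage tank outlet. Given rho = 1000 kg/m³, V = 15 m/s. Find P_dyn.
Formula: P_{dyn} = \frac{1}{2} \rho V^2
P_dyn = 0.5·1000·15²/1000 = 112.5 kPa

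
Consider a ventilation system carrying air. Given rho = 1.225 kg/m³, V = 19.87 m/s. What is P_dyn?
Formula: P_{dyn} = \frac{1}{2} \rho V^2
P_dyn = 0.5·1.225·19.87²/1000 = 0.2418 kPa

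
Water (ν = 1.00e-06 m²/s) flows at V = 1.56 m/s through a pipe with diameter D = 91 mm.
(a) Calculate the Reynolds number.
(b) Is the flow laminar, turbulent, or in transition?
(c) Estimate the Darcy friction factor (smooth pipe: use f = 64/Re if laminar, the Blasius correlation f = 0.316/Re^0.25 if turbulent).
(a) Re = V·D/ν = 1.56·0.091/1.00e-06 = 141960
(b) Flow regime: turbulent (Re > 4000)
(c) Friction factor: f = 0.316/Re^0.25 = 0.316/141960^0.25 = 0.01628 (Blasius is strictly valid for Re ≲ 1e5; used here as the smooth-pipe estimate the problem specifies)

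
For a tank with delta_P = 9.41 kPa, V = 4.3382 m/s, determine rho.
Formula: V = \sqrt{\frac{2 \Delta P}{\rho}}
Substituting knowns: 4.3382 = √(2·(9.41·1000)/rho)
Solving for rho: rho = 2·(9.41·1000)/4.3382² = 1000 kg/m³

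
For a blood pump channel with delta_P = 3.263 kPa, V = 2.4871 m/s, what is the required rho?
Formula: V = \sqrt{\frac{2 \Delta P}{\rho}}
Substituting knowns: 2.4871 = √(2·(3.263·1000)/rho)
Solving for rho: rho = 2·(3.263·1000)/2.4871² = 1055 kg/m³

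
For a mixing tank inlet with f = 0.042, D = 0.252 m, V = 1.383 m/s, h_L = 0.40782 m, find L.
Formula: h_L = f \frac{L}{D} \frac{V^2}{2g}
Substituting knowns: 0.40782 = 0.042·(L/0.252)·1.383²/(2·9.81)
Solving for L: L = 0.40782·2·9.81·0.252/(0.042·1.383²) = 25.1 m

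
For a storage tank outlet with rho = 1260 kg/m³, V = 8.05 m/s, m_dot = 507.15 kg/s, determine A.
Formula: \dot{m} = \rho A V
Substituting knowns: 507.15 = 1260·A·8.05
Solving for A: A = 507.15/(1260·8.05) = 0.05 m²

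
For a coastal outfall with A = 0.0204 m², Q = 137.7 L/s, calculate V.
Formula: Q = A V
Substituting knowns: 137.7 = 0.0204·V·1000
Solving for V: V = (137.7/1000)/0.0204 = 6.75 m/s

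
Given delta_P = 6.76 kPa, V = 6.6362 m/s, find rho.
Formula: V = \sqrt{\frac{2 \Delta P}{\rho}}
Substituting knowns: 6.6362 = √(2·(6.76·1000)/rho)
Solving for rho: rho = 2·(6.76·1000)/6.6362² = 307 kg/m³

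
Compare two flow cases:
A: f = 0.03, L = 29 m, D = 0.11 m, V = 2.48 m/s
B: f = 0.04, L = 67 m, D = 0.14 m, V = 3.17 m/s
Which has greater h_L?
h_L(A) = 2.479 m, h_L(B) = 9.805 m. Answer: B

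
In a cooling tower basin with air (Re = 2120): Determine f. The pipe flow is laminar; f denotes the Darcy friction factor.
Formula: f = \frac{64}{Re}
f = 64/2120 = 0.03019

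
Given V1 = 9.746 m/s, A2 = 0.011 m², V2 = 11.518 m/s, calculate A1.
Formula: V_2 = \frac{A_1 V_1}{A_2}
Substituting knowns: 11.518 = A1·9.746/0.011
Solving for A1: A1 = 11.518·0.011/9.746 = 0.013 m²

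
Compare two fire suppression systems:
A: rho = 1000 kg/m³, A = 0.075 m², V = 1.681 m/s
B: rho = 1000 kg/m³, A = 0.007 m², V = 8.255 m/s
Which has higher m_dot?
m_dot(A) = 126.1 kg/s, m_dot(B) = 57.79 kg/s. Answer: A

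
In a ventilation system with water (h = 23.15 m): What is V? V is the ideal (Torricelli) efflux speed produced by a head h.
Formula: V = \sqrt{2 g h}
V = √(2·9.81·23.15) = 21.31 m/s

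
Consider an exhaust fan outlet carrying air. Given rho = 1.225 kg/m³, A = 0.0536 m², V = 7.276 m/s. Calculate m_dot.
Formula: \dot{m} = \rho A V
m_dot = 1.225·0.0536·7.276 = 0.4777 kg/s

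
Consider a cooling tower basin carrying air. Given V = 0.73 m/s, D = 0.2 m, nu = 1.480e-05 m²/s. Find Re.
Formula: Re = \frac{V D}{\nu}
Re = 0.73·0.2/1.480e-05 = 9865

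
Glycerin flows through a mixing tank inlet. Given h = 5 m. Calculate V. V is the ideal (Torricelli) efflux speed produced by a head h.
Formula: V = \sqrt{2 g h}
V = √(2·9.81·5) = 9.905 m/s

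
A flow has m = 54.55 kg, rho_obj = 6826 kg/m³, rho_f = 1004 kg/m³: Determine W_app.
Formula: W_{app} = mg\left(1 - \frac{\rho_f}{\rho_{obj}}\right)
W_app = 54.55·9.81·(1 − 1004/6826) = 456.4 N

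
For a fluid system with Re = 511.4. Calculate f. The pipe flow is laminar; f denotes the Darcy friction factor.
Formula: f = \frac{64}{Re}
f = 64/511.4 = 0.1251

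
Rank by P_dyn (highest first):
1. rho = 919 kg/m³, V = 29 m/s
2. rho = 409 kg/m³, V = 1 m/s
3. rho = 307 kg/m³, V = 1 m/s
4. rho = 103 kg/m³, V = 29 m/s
Case 1: P_dyn = 386.4 kPa
Case 2: P_dyn = 0.2045 kPa
Case 3: P_dyn = 0.1535 kPa
Case 4: P_dyn = 43.31 kPa
Ranking (highest first): 1, 4, 2, 3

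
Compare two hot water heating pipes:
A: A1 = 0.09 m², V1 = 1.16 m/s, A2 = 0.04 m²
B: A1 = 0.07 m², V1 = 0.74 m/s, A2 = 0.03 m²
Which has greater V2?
V2(A) = 2.61 m/s, V2(B) = 1.727 m/s. Answer: A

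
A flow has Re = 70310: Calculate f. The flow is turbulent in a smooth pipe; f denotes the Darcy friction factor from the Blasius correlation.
Formula: f = \frac{0.316}{Re^{0.25}}
f = 0.316/70310^0.25 = 0.01941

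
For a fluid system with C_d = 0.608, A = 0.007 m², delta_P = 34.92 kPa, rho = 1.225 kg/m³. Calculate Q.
Formula: Q = C_d A \sqrt{\frac{2 \Delta P}{\rho}}
Q = 0.608·0.007·√(2·(34.92·1000)/1.225)·1000 = 1016 L/s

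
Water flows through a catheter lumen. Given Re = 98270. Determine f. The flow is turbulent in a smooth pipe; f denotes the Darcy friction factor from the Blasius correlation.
Formula: f = \frac{0.316}{Re^{0.25}}
f = 0.316/98270^0.25 = 0.01785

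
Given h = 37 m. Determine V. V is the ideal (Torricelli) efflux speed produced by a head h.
Formula: V = \sqrt{2 g h}
V = √(2·9.81·37) = 26.94 m/s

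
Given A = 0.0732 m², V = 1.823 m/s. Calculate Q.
Formula: Q = A V
Q = 0.0732·1.823·1000 = 133.4 L/s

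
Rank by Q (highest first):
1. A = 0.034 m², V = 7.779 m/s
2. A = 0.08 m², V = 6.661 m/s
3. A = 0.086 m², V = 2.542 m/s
Case 1: Q = 264.5 L/s
Case 2: Q = 532.9 L/s
Case 3: Q = 218.6 L/s
Ranking (highest first): 2, 1, 3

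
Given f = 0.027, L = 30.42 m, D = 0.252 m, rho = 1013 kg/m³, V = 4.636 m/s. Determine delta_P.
Formula: \Delta P = f \frac{L}{D} \frac{\rho V^2}{2}
delta_P = 0.027·(30.42/0.252)·0.5·1013·4.636²/1000 = 35.48 kPa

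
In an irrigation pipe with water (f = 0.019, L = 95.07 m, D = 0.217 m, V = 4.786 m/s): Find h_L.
Formula: h_L = f \frac{L}{D} \frac{V^2}{2g}
h_L = 0.019·(95.07/0.217)·4.786²/(2·9.81) = 9.718 m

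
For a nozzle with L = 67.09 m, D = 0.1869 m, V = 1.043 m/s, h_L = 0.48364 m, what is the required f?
Formula: h_L = f \frac{L}{D} \frac{V^2}{2g}
Substituting knowns: 0.48364 = f·(67.09/0.1869)·1.043²/(2·9.81)
Solving for f: f = 0.48364·2·9.81/((67.09/0.1869)·1.043²) = 0.0243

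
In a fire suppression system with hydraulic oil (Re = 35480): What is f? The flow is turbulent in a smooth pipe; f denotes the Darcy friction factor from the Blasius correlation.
Formula: f = \frac{0.316}{Re^{0.25}}
f = 0.316/35480^0.25 = 0.02302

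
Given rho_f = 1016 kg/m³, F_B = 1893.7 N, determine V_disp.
Formula: F_B = \rho_f g V_{disp}
Substituting knowns: 1893.7 = 1016·9.81·V_disp
Solving for V_disp: V_disp = 1893.7/(1016·9.81) = 0.19 m³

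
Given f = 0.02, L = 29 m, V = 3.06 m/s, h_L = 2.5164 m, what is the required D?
Formula: h_L = f \frac{L}{D} \frac{V^2}{2g}
Substituting knowns: 2.5164 = 0.02·(29/D)·3.06²/(2·9.81)
Solving for D: D = 0.02·29·3.06²/(2·9.81·2.5164) = 0.11 m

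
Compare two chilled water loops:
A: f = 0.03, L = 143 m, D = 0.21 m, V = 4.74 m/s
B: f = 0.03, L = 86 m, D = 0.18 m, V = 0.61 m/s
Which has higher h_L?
h_L(A) = 23.39 m, h_L(B) = 0.2718 m. Answer: A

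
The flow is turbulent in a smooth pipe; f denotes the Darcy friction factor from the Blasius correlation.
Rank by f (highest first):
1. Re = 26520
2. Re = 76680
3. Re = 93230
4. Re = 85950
Case 1: f = 0.02476
Case 2: f = 0.01899
Case 3: f = 0.01808
Case 4: f = 0.01846
Ranking (highest first): 1, 2, 4, 3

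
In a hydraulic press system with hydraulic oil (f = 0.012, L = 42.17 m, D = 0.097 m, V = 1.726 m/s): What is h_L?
Formula: h_L = f \frac{L}{D} \frac{V^2}{2g}
h_L = 0.012·(42.17/0.097)·1.726²/(2·9.81) = 0.7921 m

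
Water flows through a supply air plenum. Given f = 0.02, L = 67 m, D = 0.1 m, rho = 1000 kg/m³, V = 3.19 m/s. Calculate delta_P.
Formula: \Delta P = f \frac{L}{D} \frac{\rho V^2}{2}
delta_P = 0.02·(67/0.1)·0.5·1000·3.19²/1000 = 68.18 kPa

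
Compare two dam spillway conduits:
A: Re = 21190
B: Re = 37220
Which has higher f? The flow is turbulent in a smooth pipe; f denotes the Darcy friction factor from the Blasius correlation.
f(A) = 0.02619, f(B) = 0.02275. Answer: A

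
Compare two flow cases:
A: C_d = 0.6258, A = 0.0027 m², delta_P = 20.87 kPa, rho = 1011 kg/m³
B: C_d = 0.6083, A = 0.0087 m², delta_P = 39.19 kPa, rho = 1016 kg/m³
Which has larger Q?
Q(A) = 10.86 L/s, Q(B) = 46.48 L/s. Answer: B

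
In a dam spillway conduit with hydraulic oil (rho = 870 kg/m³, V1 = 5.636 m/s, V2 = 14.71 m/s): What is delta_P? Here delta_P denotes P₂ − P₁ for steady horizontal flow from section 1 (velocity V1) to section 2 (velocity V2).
Formula: \Delta P = \frac{1}{2} \rho (V_1^2 - V_2^2)
delta_P = 0.5·870·(5.636² − 14.71²)/1000 = -80.31 kPa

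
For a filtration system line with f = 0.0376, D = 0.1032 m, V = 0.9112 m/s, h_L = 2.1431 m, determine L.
Formula: h_L = f \frac{L}{D} \frac{V^2}{2g}
Substituting knowns: 2.1431 = 0.0376·(L/0.1032)·0.9112²/(2·9.81)
Solving for L: L = 2.1431·2·9.81·0.1032/(0.0376·0.9112²) = 139 m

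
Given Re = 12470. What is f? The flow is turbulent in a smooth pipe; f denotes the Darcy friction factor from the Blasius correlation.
Formula: f = \frac{0.316}{Re^{0.25}}
f = 0.316/12470^0.25 = 0.0299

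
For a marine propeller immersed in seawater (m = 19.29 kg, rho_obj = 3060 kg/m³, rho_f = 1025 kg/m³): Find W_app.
Formula: W_{app} = mg\left(1 - \frac{\rho_f}{\rho_{obj}}\right)
W_app = 19.29·9.81·(1 − 1025/3060) = 125.8 N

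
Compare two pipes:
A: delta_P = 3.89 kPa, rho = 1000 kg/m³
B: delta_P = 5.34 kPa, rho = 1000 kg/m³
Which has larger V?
V(A) = 2.789 m/s, V(B) = 3.268 m/s. Answer: B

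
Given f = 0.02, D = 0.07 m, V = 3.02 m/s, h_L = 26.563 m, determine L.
Formula: h_L = f \frac{L}{D} \frac{V^2}{2g}
Substituting knowns: 26.563 = 0.02·(L/0.07)·3.02²/(2·9.81)
Solving for L: L = 26.563·2·9.81·0.07/(0.02·3.02²) = 200 m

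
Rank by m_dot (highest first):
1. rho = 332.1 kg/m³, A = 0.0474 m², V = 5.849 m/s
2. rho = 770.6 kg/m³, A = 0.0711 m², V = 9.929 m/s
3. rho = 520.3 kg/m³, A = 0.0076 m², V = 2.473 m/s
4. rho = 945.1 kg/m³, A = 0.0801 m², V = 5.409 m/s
Case 1: m_dot = 92.07 kg/s
Case 2: m_dot = 544 kg/s
Case 3: m_dot = 9.779 kg/s
Case 4: m_dot = 409.5 kg/s
Ranking (highest first): 2, 4, 1, 3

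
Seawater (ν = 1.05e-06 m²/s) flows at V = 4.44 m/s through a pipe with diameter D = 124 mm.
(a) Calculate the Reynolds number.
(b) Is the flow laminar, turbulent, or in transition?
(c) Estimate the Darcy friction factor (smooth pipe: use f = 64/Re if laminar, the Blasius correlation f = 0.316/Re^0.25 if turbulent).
(a) Re = V·D/ν = 4.44·0.124/1.05e-06 = 524340
(b) Flow regime: turbulent (Re > 4000)
(c) Friction factor: f = 0.316/Re^0.25 = 0.316/524340^0.25 = 0.01174 (Blasius is strictly valid for Re ≲ 1e5; used here as the smooth-pipe estimate the problem specifies)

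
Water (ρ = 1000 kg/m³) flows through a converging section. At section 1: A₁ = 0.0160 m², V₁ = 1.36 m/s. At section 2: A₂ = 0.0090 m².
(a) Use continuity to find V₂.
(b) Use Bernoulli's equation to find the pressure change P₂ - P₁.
(a) Continuity: A₁V₁=A₂V₂ -> V₂=A₁V₁/A₂=0.0160*1.36/0.0090=2.42 m/s
(b) Bernoulli: P₂-P₁=0.5*rho*(V₁^2-V₂^2)/1000=0.5*1000*(1.36^2-2.42^2)/1000=-2.003 kPa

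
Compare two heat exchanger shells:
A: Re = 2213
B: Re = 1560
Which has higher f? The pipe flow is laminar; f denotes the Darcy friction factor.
f(A) = 0.02892, f(B) = 0.04103. Answer: B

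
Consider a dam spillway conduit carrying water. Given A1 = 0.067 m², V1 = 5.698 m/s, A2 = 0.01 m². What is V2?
Formula: V_2 = \frac{A_1 V_1}{A_2}
V2 = 0.067·5.698/0.01 = 38.18 m/s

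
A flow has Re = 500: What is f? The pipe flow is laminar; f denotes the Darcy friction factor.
Formula: f = \frac{64}{Re}
f = 64/500 = 0.128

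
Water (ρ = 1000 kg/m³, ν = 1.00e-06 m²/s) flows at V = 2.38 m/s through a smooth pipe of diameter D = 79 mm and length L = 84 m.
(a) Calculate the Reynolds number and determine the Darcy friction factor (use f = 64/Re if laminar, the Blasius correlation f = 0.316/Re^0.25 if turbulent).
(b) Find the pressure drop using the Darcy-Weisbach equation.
(a) Re = V·D/ν = 2.38·0.079/1.00e-06 = 188020 → turbulent (Re > 4000); f = 0.316/Re^0.25 = 0.316/188020^0.25 = 0.015175 (Blasius is strictly valid for Re ≲ 1e5; used here as the smooth-pipe estimate the problem specifies)
(b) Darcy-Weisbach: ΔP = f·(L/D)·½ρV²/1000 = 0.015175·(84/0.079)·½·1000·2.38²/1000 = 45.7 kPa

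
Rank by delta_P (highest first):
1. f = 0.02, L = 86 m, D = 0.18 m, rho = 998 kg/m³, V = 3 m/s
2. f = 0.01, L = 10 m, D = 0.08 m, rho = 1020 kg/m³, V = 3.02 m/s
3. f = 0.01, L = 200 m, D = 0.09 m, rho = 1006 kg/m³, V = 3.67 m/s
Case 1: delta_P = 42.91 kPa
Case 2: delta_P = 5.814 kPa
Case 3: delta_P = 150.6 kPa
Ranking (highest first): 3, 1, 2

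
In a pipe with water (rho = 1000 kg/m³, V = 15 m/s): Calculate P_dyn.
Formula: P_{dyn} = \frac{1}{2} \rho V^2
P_dyn = 0.5·1000·15²/1000 = 112.5 kPa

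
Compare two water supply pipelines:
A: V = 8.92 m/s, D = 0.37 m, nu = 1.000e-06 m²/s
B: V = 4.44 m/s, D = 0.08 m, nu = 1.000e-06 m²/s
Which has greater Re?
Re(A) = 3.300e+06, Re(B) = 355200. Answer: A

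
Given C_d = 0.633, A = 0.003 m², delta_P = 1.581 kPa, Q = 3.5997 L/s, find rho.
Formula: Q = C_d A \sqrt{\frac{2 \Delta P}{\rho}}
Substituting knowns: 3.5997 = 0.633·0.003·√(2·(1.581·1000)/rho)·1000
Solving for rho: rho = 2·(1.581·1000)/((3.5997/1000)/(0.633·0.003))² = 880 kg/m³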